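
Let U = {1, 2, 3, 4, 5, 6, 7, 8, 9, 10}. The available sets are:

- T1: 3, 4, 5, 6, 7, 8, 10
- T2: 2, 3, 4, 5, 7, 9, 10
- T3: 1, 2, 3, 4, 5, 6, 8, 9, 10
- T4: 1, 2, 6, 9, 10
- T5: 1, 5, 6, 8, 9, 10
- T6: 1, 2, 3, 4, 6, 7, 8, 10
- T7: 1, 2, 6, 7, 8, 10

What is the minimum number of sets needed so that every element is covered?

T1, T3 together cover {1, 2, 3, 4, 5, 6, 7, 8, 9, 10} — every element.
No single set contains all 10 elements, so 2 is optimal.

2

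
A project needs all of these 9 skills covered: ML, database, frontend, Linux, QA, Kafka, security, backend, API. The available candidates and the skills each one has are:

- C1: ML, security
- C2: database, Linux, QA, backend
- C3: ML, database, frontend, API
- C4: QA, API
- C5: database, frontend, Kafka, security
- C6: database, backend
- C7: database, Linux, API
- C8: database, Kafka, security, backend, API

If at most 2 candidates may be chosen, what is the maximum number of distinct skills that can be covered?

7

Choosing C2, C3 covers {ML, database, frontend, Linux, QA, backend, API} — 7 skills.
No choice of 2 candidates does better; here Kafka, security are left uncovered.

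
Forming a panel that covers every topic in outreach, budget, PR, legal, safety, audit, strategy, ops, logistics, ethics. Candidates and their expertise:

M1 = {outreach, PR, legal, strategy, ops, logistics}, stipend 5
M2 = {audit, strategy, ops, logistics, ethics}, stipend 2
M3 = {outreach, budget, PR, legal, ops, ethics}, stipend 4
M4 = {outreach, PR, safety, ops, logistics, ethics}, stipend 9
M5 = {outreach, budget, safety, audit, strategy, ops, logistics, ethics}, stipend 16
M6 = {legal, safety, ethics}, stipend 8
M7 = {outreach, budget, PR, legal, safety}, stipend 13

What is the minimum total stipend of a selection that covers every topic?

M2, M3, M6 cover every topic at stipend 2 + 4 + 8 = 14.
Any cover uses at least 2 members; among all covering selections none totals below 14.

14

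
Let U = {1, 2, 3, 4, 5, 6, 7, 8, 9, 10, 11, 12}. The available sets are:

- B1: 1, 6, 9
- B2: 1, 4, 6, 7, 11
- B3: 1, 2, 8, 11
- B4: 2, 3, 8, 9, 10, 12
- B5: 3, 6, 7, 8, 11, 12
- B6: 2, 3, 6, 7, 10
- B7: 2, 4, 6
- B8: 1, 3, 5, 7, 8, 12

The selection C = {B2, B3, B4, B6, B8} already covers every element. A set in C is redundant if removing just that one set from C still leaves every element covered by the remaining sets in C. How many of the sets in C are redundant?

Drop B2: 4 uncovered — not redundant.
Drop B3: the rest still cover every element — redundant.
Drop B4: 9 uncovered — not redundant.
Drop B6: the rest still cover every element — redundant.
Drop B8: 5 uncovered — not redundant.
2 redundant: B3, B6.

2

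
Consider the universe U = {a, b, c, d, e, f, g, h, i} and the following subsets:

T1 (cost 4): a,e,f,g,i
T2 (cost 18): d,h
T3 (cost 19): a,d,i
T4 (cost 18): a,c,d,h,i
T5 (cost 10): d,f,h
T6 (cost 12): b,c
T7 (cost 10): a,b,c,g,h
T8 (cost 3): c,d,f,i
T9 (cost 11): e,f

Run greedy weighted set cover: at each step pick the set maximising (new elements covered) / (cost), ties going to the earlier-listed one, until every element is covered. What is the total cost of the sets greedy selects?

Pick 1: T8 adds 4 new (c, d, f, i) at cost 3 (ratio 4/3).
Pick 2: T1 adds 3 new (a, e, g) at cost 4 (ratio 3/4).
Pick 3: T7 adds 2 new (b, h) at cost 10 (ratio 2/10).
Greedy total cost: 3 + 4 + 10 = 17.

17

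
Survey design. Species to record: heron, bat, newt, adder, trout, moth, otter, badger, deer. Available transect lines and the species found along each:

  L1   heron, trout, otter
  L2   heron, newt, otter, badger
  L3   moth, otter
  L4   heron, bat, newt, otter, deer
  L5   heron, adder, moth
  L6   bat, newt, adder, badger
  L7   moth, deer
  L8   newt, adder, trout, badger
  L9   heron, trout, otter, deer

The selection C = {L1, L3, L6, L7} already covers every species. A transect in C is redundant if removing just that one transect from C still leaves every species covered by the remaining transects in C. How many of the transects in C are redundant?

Drop L1: heron, trout uncovered — not redundant.
Drop L3: the rest still cover every species — redundant.
Drop L6: bat, newt, adder, badger uncovered — not redundant.
Drop L7: deer uncovered — not redundant.
1 redundant: L3.

1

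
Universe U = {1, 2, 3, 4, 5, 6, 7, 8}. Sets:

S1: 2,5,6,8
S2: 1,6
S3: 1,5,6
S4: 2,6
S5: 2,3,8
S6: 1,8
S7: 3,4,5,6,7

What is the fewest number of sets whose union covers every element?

S1, S2, S7 together cover {1, 2, 3, 4, 5, 6, 7, 8} — every element.
No 2 of the 7 sets cover everything (all 21 pairs fall short), so 3 is minimum.

3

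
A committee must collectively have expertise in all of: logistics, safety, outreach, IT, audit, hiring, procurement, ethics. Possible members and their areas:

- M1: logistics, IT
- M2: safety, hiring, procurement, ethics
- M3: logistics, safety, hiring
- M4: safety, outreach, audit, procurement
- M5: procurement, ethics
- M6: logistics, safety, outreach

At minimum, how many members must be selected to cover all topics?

3

M1, M2, M4 together cover {logistics, safety, outreach, IT, audit, hiring, procurement, ethics} — every topic.
No 2 of the 6 members cover everything (all 15 pairs fall short), so 3 is minimum.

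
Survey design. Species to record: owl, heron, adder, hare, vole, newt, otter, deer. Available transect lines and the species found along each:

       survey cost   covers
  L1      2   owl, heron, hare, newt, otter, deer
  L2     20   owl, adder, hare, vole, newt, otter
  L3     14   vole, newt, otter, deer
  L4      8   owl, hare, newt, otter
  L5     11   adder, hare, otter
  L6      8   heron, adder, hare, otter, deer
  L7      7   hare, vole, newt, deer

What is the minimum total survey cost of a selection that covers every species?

L1, L6, L7 cover every species at survey cost 2 + 8 + 7 = 17.
Any cover uses at least 2 transects; among all covering selections none totals below 17.

17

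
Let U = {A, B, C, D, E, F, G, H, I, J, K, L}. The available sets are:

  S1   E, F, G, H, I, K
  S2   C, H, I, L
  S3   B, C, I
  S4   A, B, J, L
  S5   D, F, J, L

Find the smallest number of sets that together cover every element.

4

S1, S2, S4, S5 together cover {A, B, C, D, E, F, G, H, I, J, K, L} — every element.
No 3 of the 5 sets cover everything (all 10 triples fall short), so 4 is minimum.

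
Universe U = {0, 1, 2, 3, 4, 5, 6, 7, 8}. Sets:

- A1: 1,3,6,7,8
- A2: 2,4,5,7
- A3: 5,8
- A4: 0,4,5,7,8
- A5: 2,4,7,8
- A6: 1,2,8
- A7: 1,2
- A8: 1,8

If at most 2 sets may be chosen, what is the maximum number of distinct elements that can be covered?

8

Choosing A1, A2 covers {1, 2, 3, 4, 5, 6, 7, 8} — 8 elements.
No choice of 2 sets does better; here 0 is left uncovered.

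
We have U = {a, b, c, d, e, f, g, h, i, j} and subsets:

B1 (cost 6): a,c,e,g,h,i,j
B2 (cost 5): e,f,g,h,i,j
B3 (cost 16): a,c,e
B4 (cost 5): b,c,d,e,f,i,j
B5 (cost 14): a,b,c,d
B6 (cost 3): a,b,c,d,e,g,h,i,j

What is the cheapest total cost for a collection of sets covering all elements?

8

B2, B6 cover every element at cost 5 + 3 = 8.
Any cover uses at least 2 sets; among all covering selections none totals below 8.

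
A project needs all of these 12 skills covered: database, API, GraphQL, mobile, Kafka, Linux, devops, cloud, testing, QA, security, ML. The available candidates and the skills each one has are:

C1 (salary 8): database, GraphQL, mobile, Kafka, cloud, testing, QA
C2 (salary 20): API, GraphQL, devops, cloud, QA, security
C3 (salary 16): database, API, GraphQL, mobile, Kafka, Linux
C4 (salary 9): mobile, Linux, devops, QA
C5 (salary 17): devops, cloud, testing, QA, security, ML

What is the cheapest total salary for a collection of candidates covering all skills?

33

C3, C5 cover every skill at salary 16 + 17 = 33.
Any cover uses at least 2 candidates; among all covering selections none totals below 33.
Greedy by coverage-per-salary would pick C1, C4, C5, C3 for 50 — worse than the optimum 33.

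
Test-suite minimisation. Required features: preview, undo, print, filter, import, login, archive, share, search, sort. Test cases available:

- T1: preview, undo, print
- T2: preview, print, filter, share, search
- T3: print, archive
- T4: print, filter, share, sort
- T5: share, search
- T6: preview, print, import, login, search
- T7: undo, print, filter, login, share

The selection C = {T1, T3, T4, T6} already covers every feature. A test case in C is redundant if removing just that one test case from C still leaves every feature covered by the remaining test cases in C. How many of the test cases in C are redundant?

Drop T1: undo uncovered — not redundant.
Drop T3: archive uncovered — not redundant.
Drop T4: filter, share, sort uncovered — not redundant.
Drop T6: import, login, search uncovered — not redundant.
None of the test cases in C is redundant.

0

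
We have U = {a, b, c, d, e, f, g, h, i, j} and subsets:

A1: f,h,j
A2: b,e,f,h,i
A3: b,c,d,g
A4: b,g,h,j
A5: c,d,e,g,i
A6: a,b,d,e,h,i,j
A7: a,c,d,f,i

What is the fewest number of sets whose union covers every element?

A1, A3, A6 together cover {a, b, c, d, e, f, g, h, i, j} — every element.
No 2 of the 7 sets cover everything (all 21 pairs fall short), so 3 is minimum.

3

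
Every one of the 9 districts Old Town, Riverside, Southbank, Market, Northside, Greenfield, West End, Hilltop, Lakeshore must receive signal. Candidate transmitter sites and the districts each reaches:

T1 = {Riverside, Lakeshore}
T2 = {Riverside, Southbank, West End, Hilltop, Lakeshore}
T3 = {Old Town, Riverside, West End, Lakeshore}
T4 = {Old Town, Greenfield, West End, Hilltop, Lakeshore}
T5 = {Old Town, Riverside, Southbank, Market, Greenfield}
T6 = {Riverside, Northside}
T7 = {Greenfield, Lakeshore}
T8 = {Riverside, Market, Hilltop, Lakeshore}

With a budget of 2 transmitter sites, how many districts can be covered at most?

Choosing T2, T5 covers {Old Town, Riverside, Southbank, Market, Greenfield, West End, Hilltop, Lakeshore} — 8 districts.
No choice of 2 transmitter sites does better; here Northside is left uncovered.

8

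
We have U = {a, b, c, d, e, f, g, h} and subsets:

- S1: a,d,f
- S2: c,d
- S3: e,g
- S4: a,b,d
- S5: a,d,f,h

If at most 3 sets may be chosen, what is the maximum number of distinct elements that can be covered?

7

Choosing S2, S3, S5 covers {a, c, d, e, f, g, h} — 7 elements.
No choice of 3 sets does better; here b is left uncovered.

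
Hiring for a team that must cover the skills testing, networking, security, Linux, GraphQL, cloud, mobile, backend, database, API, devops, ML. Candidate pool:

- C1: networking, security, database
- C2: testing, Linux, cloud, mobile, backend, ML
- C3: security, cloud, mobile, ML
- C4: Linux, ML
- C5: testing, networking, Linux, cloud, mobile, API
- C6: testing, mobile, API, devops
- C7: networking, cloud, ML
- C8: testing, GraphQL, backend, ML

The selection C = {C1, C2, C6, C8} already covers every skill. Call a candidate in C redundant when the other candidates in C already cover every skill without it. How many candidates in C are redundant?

0

Drop C1: networking, security, database uncovered — not redundant.
Drop C2: Linux, cloud uncovered — not redundant.
Drop C6: API, devops uncovered — not redundant.
Drop C8: GraphQL uncovered — not redundant.
None of the candidates in C is redundant.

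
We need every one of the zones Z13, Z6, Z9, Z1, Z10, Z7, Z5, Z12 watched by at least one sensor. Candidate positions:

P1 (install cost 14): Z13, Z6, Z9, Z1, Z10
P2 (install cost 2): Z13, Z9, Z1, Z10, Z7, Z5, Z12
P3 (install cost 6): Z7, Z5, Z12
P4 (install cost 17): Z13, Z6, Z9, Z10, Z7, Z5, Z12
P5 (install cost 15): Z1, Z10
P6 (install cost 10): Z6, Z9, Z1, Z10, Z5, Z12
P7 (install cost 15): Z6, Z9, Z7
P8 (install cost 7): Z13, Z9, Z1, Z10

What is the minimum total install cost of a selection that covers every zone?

12

P2, P6 cover every zone at install cost 2 + 10 = 12.
Any cover uses at least 2 sensor positions; among all covering selections none totals below 12.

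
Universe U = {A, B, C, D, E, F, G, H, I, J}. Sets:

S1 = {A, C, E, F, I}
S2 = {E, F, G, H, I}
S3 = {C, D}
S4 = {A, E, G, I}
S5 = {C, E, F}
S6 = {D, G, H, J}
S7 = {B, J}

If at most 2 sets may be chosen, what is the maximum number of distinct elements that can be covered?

9

Choosing S1, S6 covers {A, C, D, E, F, G, H, I, J} — 9 elements.
No choice of 2 sets does better; here B is left uncovered.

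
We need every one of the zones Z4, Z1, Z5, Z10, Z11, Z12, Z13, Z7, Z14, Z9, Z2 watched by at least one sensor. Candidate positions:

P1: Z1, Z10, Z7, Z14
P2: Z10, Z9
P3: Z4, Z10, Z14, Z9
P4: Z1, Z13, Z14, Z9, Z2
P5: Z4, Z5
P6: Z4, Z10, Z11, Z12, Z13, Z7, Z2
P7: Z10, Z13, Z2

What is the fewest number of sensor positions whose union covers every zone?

3

P4, P5, P6 together cover {Z4, Z1, Z5, Z10, Z11, Z12, Z13, Z7, Z14, Z9, Z2} — every zone.
No 2 of the 7 sensor positions cover everything (all 21 pairs fall short), so 3 is minimum.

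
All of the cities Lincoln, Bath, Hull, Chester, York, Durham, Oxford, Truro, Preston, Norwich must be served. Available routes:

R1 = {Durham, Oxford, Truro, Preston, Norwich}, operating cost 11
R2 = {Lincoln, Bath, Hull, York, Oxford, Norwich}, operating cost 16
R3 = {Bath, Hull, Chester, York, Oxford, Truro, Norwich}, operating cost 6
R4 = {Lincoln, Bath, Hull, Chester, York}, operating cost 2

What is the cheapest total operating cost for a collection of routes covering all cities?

R1, R4 cover every city at operating cost 11 + 2 = 13.
Any cover uses at least 2 routes; among all covering selections none totals below 13.

13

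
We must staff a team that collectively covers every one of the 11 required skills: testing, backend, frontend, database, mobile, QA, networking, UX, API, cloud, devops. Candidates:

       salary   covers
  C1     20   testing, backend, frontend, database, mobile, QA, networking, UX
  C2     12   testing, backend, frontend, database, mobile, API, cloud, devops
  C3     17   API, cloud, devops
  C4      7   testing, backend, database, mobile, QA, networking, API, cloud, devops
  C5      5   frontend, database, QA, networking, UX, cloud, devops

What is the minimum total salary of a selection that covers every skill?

C4, C5 cover every skill at salary 7 + 5 = 12.
Any cover uses at least 2 candidates; among all covering selections none totals below 12.

12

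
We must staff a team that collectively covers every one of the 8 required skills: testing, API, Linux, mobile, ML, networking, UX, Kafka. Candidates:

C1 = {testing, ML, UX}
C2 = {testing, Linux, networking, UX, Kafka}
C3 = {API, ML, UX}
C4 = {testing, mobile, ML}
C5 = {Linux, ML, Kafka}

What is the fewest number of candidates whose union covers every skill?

3

C2, C3, C4 together cover {testing, API, Linux, mobile, ML, networking, UX, Kafka} — every skill.
No 2 of the 5 candidates cover everything (all 10 pairs fall short), so 3 is minimum.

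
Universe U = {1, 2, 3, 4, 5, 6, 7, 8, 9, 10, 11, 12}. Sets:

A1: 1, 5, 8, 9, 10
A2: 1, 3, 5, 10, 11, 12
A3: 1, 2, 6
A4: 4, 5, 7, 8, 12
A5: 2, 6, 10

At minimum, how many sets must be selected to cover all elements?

4

A1, A2, A3, A4 together cover {1, 2, 3, 4, 5, 6, 7, 8, 9, 10, 11, 12} — every element.
No 3 of the 5 sets cover everything (all 10 triples fall short), so 4 is minimum.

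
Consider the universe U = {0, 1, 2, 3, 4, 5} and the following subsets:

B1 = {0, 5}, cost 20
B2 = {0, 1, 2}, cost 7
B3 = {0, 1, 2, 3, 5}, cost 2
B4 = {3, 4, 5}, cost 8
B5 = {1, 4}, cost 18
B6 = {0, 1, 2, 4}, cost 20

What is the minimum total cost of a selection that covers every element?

10

B3, B4 cover every element at cost 2 + 8 = 10.
Any cover uses at least 2 sets; among all covering selections none totals below 10.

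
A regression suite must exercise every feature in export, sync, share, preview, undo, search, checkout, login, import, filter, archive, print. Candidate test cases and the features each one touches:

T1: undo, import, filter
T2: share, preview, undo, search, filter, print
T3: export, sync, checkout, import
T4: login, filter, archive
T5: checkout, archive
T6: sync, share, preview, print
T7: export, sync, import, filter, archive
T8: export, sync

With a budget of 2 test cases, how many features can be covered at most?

Choosing T2, T3 covers {export, sync, share, preview, undo, search, checkout, import, filter, print} — 10 features.
No choice of 2 test cases does better; here login, archive are left uncovered.

10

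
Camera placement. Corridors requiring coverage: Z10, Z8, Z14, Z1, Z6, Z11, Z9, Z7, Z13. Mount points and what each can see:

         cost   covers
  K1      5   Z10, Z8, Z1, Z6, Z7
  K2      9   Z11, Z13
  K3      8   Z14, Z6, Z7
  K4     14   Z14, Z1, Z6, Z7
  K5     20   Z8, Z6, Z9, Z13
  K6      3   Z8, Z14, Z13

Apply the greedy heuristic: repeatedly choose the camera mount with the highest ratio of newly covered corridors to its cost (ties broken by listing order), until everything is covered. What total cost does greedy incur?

Pick 1: K1 adds 5 new (Z10, Z8, Z1, Z6, Z7) at cost 5 (ratio 5/5).
Pick 2: K6 adds 2 new (Z14, Z13) at cost 3 (ratio 2/3).
Pick 3: K2 adds 1 new (Z11) at cost 9 (ratio 1/9).
Pick 4: K5 adds 1 new (Z9) at cost 20 (ratio 1/20).
Greedy total cost: 5 + 3 + 9 + 20 = 37.

37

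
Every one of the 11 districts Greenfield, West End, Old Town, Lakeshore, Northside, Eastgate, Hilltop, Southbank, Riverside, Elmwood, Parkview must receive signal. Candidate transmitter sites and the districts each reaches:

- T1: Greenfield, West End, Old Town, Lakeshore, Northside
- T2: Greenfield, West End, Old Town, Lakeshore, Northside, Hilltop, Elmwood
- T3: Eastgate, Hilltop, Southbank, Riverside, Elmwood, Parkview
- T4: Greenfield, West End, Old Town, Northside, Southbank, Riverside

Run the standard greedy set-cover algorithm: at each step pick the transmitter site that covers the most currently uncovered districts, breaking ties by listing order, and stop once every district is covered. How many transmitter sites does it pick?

Pick 1: T2 covers 7 new districts (Greenfield, West End, Old Town, Lakeshore, Northside, Hilltop, Elmwood).
Pick 2: T3 covers 4 new districts (Eastgate, Southbank, Riverside, Parkview).
Greedy uses 2 transmitter sites.

2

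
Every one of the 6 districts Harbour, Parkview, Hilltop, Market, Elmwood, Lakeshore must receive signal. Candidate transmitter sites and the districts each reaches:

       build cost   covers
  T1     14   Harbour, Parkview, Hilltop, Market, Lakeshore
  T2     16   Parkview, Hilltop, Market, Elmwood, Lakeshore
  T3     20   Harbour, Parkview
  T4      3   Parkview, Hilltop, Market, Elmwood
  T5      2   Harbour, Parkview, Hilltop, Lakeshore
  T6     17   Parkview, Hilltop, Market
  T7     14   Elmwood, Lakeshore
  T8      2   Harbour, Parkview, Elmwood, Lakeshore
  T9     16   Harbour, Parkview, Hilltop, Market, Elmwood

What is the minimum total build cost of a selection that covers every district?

5

T4, T5 cover every district at build cost 3 + 2 = 5.
Any cover uses at least 2 transmitter sites; among all covering selections none totals below 5.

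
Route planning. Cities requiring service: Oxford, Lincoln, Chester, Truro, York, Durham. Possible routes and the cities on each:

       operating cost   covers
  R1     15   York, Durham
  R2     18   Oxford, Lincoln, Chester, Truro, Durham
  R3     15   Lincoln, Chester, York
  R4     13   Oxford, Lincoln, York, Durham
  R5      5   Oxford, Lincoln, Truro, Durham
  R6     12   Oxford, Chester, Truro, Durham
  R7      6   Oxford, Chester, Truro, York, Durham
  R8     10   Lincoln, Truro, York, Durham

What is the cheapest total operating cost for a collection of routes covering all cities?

11

R5, R7 cover every city at operating cost 5 + 6 = 11.
Any cover uses at least 2 routes; among all covering selections none totals below 11.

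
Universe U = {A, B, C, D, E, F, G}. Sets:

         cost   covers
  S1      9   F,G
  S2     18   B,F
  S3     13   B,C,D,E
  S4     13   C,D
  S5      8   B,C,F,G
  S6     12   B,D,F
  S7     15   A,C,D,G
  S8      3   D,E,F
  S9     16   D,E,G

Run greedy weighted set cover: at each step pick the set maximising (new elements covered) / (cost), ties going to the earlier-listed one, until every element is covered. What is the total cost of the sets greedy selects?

Pick 1: S8 adds 3 new (D, E, F) at cost 3 (ratio 3/3).
Pick 2: S5 adds 3 new (B, C, G) at cost 8 (ratio 3/8).
Pick 3: S7 adds 1 new (A) at cost 15 (ratio 1/15).
Greedy total cost: 3 + 8 + 15 = 26.

26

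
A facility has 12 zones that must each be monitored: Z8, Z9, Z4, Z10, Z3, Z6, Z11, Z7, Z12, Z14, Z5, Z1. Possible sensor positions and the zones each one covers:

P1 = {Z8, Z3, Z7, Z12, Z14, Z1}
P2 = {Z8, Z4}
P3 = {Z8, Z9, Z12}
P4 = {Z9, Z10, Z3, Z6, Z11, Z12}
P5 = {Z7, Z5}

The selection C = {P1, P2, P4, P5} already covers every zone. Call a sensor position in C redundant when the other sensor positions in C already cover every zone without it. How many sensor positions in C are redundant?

Drop P1: Z14, Z1 uncovered — not redundant.
Drop P2: Z4 uncovered — not redundant.
Drop P4: Z9, Z10, Z6, Z11 uncovered — not redundant.
Drop P5: Z5 uncovered — not redundant.
None of the sensor positions in C is redundant.

0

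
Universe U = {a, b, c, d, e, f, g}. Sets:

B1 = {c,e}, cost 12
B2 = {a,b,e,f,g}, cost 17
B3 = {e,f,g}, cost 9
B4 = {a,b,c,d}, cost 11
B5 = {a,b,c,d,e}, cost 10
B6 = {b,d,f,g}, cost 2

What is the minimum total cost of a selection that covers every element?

12

B5, B6 cover every element at cost 10 + 2 = 12.
Any cover uses at least 2 sets; among all covering selections none totals below 12.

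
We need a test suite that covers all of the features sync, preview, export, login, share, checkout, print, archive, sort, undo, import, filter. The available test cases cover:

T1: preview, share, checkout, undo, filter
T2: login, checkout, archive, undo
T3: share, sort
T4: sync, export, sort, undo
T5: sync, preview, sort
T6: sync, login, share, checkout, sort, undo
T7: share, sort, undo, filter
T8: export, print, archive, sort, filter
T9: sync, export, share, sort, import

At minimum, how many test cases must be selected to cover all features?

T1, T2, T8, T9 together cover {sync, preview, export, login, share, checkout, print, archive, sort, undo, import, filter} — every feature.
No 3 of the 9 test cases cover everything (all 84 triples fall short), so 4 is minimum.

4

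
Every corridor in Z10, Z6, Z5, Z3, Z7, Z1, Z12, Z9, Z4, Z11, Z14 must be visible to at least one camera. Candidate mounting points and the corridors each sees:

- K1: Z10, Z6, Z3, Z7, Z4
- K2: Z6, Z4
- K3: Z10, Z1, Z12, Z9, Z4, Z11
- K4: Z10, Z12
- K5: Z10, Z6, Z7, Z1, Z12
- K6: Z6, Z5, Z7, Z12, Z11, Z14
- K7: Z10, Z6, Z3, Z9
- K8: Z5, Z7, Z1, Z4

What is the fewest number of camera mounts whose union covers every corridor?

K1, K3, K6 together cover {Z10, Z6, Z5, Z3, Z7, Z1, Z12, Z9, Z4, Z11, Z14} — every corridor.
No 2 of the 8 camera mounts cover everything (all 28 pairs fall short), so 3 is minimum.

3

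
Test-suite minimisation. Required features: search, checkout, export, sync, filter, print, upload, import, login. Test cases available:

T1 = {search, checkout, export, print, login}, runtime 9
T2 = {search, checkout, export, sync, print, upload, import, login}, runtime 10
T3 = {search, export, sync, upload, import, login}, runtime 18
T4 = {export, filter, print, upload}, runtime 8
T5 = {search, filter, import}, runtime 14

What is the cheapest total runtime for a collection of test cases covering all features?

18

T2, T4 cover every feature at runtime 10 + 8 = 18.
Any cover uses at least 2 test cases; among all covering selections none totals below 18.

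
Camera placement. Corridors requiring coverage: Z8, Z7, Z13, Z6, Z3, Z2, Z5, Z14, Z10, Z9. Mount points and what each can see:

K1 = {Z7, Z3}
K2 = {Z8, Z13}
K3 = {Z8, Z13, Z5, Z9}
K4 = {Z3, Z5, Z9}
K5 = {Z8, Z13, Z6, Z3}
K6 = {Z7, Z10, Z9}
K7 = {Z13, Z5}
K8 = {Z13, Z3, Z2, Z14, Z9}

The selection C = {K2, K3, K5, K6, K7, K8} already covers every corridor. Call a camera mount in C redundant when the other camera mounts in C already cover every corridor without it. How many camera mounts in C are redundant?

Drop K2: the rest still cover every corridor — redundant.
Drop K3: the rest still cover every corridor — redundant.
Drop K5: Z6 uncovered — not redundant.
Drop K6: Z7, Z10 uncovered — not redundant.
Drop K7: the rest still cover every corridor — redundant.
Drop K8: Z2, Z14 uncovered — not redundant.
3 redundant: K2, K3, K7.

3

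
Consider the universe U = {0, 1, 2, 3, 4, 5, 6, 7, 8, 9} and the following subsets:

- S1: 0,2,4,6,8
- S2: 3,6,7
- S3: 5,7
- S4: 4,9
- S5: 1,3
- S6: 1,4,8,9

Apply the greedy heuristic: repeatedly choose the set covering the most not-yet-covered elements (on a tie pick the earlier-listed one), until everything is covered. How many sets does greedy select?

4

Pick 1: S1 covers 5 new elements (0, 2, 4, 6, 8).
Pick 2: S2 covers 2 new elements (3, 7).
Pick 3: S6 covers 2 new elements (1, 9).
Pick 4: S3 covers 1 new elements (5).
Greedy uses 4 sets.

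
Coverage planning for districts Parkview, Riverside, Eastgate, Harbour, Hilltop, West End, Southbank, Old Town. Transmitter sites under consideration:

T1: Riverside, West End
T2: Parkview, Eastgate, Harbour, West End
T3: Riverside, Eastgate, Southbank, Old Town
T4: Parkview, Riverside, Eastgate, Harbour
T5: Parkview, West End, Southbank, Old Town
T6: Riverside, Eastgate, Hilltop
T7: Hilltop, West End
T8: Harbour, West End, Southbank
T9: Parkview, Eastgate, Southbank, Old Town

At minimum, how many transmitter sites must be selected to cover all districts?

T2, T3, T6 together cover {Parkview, Riverside, Eastgate, Harbour, Hilltop, West End, Southbank, Old Town} — every district.
No 2 of the 9 transmitter sites cover everything (all 36 pairs fall short), so 3 is minimum.

3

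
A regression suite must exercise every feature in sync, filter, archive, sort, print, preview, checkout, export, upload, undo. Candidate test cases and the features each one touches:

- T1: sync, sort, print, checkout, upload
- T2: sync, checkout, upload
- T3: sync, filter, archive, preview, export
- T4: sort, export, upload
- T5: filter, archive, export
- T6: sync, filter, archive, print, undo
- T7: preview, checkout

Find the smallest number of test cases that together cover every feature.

T1, T3, T6 together cover {sync, filter, archive, sort, print, preview, checkout, export, upload, undo} — every feature.
No 2 of the 7 test cases cover everything (all 21 pairs fall short), so 3 is minimum.

3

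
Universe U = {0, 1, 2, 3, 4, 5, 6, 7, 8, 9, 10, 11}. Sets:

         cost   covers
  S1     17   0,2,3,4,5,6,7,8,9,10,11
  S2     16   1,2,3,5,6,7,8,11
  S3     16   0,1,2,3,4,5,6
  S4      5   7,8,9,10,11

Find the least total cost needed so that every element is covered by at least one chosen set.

21

S3, S4 cover every element at cost 16 + 5 = 21.
Any cover uses at least 2 sets; among all covering selections none totals below 21.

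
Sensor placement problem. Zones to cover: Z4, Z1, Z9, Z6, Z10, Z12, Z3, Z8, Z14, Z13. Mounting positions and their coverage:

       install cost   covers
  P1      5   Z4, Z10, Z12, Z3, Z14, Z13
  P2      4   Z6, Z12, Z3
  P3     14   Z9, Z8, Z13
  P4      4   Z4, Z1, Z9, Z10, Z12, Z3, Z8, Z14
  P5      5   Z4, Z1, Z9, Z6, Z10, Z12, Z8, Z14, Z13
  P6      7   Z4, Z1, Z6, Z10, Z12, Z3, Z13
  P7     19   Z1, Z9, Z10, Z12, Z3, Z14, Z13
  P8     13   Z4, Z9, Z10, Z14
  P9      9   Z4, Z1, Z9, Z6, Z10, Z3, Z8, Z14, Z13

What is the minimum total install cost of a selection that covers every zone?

P2, P5 cover every zone at install cost 4 + 5 = 9.
Any cover uses at least 2 sensor positions; among all covering selections none totals below 9.

9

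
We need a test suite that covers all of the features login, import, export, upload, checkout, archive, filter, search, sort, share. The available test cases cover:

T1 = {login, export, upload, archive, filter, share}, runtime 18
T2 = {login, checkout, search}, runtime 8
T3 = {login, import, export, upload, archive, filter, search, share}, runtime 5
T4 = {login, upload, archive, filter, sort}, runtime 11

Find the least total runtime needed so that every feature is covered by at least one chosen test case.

T2, T3, T4 cover every feature at runtime 8 + 5 + 11 = 24.
Any cover uses at least 3 test cases; among all covering selections none totals below 24.

24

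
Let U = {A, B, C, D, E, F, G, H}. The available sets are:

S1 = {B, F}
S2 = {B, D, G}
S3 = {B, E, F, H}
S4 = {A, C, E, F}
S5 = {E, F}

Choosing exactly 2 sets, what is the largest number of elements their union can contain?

Choosing S2, S4 covers {A, B, C, D, E, F, G} — 7 elements.
No choice of 2 sets does better; here H is left uncovered.

7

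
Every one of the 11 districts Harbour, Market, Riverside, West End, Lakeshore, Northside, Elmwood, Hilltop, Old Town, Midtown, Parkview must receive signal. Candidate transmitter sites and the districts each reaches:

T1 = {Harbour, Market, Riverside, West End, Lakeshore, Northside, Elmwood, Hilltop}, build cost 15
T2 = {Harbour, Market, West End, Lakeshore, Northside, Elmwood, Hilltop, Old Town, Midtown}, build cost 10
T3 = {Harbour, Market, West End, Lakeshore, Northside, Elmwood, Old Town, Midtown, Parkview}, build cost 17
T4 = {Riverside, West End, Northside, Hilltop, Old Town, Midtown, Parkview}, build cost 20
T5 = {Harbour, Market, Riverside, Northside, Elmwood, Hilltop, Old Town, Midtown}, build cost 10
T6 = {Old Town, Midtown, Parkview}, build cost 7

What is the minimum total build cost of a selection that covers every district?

22

T1, T6 cover every district at build cost 15 + 7 = 22.
Any cover uses at least 2 transmitter sites; among all covering selections none totals below 22.
Greedy by coverage-per-build cost would pick T2, T6, T5 for 27 — worse than the optimum 22.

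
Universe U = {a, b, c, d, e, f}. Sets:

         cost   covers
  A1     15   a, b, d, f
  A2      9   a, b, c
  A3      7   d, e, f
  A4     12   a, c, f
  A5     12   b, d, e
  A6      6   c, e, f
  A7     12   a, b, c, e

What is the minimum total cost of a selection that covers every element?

16

A2, A3 cover every element at cost 9 + 7 = 16.
Any cover uses at least 2 sets; among all covering selections none totals below 16.
Greedy by coverage-per-cost would pick A6, A2, A3 for 22 — worse than the optimum 16.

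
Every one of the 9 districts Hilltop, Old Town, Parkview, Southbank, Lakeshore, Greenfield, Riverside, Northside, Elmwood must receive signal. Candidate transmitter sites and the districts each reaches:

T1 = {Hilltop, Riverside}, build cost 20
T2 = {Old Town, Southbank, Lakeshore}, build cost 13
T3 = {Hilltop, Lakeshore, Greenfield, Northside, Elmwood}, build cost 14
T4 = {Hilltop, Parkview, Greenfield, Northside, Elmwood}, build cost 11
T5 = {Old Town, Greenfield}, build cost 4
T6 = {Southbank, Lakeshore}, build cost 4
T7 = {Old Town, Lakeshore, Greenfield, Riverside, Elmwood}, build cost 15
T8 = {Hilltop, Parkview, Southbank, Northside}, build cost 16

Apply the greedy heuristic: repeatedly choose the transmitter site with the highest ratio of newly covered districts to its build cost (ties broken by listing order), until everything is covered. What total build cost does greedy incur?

34

Pick 1: T5 adds 2 new (Old Town, Greenfield) at build cost 4 (ratio 2/4).
Pick 2: T6 adds 2 new (Southbank, Lakeshore) at build cost 4 (ratio 2/4).
Pick 3: T4 adds 4 new (Hilltop, Parkview, Northside, Elmwood) at build cost 11 (ratio 4/11).
Pick 4: T7 adds 1 new (Riverside) at build cost 15 (ratio 1/15).
Greedy total build cost: 4 + 4 + 11 + 15 = 34. (The true optimum is 30, so greedy overshoots here.)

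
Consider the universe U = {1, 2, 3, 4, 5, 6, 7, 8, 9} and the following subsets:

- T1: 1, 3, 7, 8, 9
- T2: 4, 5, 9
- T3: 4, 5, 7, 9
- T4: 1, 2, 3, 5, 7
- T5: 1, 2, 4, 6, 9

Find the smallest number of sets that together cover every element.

3

T1, T2, T5 together cover {1, 2, 3, 4, 5, 6, 7, 8, 9} — every element.
No 2 of the 5 sets cover everything (all 10 pairs fall short), so 3 is minimum.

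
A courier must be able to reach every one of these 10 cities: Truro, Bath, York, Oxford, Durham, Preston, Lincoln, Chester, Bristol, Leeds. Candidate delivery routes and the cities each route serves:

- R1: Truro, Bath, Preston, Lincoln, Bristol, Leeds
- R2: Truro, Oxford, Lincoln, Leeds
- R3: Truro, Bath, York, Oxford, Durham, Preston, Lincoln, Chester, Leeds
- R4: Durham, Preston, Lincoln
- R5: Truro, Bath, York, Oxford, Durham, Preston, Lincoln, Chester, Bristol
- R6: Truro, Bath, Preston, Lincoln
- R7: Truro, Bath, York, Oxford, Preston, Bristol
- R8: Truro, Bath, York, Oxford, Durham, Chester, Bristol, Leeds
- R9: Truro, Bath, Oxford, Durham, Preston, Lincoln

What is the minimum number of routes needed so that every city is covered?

2

R1, R3 together cover {Truro, Bath, York, Oxford, Durham, Preston, Lincoln, Chester, Bristol, Leeds} — every city.
No single route contains all 10 cities, so 2 is optimal.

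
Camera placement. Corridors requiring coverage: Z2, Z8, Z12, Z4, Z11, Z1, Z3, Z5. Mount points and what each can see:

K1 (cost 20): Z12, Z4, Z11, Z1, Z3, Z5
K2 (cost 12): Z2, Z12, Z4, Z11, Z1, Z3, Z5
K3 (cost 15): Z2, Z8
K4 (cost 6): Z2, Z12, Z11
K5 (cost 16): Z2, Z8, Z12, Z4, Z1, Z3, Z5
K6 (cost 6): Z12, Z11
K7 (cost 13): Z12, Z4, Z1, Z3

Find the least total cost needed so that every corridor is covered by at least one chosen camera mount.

K4, K5 cover every corridor at cost 6 + 16 = 22.
Any cover uses at least 2 camera mounts; among all covering selections none totals below 22.

22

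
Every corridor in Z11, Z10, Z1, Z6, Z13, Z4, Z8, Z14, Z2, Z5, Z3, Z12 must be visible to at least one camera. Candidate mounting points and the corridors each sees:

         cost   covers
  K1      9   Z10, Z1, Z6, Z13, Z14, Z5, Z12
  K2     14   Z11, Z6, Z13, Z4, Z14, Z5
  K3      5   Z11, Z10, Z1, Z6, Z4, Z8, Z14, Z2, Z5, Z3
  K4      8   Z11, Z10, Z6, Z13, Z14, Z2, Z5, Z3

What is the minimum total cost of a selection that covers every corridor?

14

K1, K3 cover every corridor at cost 9 + 5 = 14.
Any cover uses at least 2 camera mounts; among all covering selections none totals below 14.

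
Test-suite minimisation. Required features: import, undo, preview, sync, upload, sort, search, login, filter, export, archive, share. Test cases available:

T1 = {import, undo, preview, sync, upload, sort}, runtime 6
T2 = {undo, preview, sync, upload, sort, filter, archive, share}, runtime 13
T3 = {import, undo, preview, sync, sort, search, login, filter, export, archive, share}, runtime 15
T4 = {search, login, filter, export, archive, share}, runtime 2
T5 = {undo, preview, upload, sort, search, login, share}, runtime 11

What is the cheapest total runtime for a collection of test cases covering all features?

T1, T4 cover every feature at runtime 6 + 2 = 8.
Any cover uses at least 2 test cases; among all covering selections none totals below 8.

8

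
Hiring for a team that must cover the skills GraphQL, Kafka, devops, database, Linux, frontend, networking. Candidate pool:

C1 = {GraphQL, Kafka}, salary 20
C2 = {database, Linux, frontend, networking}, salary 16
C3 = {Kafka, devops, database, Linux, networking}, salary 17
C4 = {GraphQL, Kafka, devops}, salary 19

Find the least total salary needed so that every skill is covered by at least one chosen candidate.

35

C2, C4 cover every skill at salary 16 + 19 = 35.
Any cover uses at least 2 candidates; among all covering selections none totals below 35.
Greedy by coverage-per-salary would pick C3, C2, C4 for 52 — worse than the optimum 35.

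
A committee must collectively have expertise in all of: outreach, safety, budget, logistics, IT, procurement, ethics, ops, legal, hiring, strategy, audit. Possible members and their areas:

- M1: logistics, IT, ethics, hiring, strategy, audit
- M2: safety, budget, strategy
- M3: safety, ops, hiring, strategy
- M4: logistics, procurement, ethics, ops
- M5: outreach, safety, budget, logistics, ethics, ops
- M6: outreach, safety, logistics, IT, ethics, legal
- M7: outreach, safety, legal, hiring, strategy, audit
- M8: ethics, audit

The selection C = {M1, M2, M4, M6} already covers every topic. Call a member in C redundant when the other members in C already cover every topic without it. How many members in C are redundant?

0

Drop M1: hiring, audit uncovered — not redundant.
Drop M2: budget uncovered — not redundant.
Drop M4: procurement, ops uncovered — not redundant.
Drop M6: outreach, legal uncovered — not redundant.
None of the members in C is redundant.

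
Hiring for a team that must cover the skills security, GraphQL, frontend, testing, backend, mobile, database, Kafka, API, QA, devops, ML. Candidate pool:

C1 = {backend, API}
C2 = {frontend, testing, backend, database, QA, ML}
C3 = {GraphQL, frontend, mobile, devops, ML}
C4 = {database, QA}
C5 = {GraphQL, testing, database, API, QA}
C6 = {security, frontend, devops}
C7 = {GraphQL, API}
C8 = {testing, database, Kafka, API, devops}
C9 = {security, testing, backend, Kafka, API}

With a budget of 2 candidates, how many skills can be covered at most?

Choosing C3, C9 covers {security, GraphQL, frontend, testing, backend, mobile, Kafka, API, devops, ML} — 10 skills.
No choice of 2 candidates does better; here database, QA are left uncovered.

10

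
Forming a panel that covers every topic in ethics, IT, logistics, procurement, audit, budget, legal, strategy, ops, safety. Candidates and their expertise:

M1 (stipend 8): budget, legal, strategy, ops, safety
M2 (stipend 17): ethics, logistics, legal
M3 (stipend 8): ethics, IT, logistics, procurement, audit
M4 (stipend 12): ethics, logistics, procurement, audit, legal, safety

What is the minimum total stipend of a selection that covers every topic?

16

M1, M3 cover every topic at stipend 8 + 8 = 16.
Any cover uses at least 2 members; among all covering selections none totals below 16.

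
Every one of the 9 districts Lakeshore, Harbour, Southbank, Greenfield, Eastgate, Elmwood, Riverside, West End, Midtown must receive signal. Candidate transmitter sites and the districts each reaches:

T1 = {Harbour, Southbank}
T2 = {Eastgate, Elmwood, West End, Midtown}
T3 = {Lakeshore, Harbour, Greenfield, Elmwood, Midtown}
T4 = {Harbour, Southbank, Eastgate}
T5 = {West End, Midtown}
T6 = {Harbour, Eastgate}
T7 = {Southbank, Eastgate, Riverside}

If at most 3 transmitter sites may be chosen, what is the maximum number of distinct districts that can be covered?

9

Choosing T2, T3, T7 covers {Lakeshore, Harbour, Southbank, Greenfield, Eastgate, Elmwood, Riverside, West End, Midtown} — 9 districts.
That is all 9 districts.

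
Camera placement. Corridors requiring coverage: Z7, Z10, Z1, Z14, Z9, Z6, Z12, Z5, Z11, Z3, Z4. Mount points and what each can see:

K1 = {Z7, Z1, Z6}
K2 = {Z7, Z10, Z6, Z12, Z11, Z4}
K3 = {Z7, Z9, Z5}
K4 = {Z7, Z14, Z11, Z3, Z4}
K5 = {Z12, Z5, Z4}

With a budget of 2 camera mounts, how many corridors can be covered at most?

8

Choosing K2, K3 covers {Z7, Z10, Z9, Z6, Z12, Z5, Z11, Z4} — 8 corridors.
No choice of 2 camera mounts does better; here Z1, Z14, Z3 are left uncovered.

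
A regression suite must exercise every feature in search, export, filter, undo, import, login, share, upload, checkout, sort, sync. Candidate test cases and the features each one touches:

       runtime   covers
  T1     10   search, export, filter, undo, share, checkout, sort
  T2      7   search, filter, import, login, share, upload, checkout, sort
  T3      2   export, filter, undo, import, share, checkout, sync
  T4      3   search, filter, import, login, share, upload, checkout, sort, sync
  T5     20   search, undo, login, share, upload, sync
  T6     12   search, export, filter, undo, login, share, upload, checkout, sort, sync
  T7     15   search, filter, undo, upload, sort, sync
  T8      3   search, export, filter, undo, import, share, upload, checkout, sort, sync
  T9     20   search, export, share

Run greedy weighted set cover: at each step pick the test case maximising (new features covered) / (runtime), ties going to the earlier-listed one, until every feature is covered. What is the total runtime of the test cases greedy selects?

Pick 1: T3 adds 7 new (export, filter, undo, import, share, checkout, sync) at runtime 2 (ratio 7/2).
Pick 2: T4 adds 4 new (search, login, upload, sort) at runtime 3 (ratio 4/3).
Greedy total runtime: 2 + 3 = 5.

5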